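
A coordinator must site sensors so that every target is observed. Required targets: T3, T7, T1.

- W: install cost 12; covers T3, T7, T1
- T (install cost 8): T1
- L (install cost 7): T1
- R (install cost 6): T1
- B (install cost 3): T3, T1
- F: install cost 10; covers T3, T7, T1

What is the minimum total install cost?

10

F alone covers T3, T7, T1 — every target.
Total install cost: 10.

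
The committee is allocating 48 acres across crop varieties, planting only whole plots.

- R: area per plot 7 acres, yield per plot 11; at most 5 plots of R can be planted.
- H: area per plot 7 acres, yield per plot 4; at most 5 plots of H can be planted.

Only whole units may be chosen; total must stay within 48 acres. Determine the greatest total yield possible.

59

5×R: area 35 ≤ 48, yield 5·11 = 55.
5×R and 1×H: area 42 ≤ 48, yield 5·11 + 1·4 = 59.
Best is 59.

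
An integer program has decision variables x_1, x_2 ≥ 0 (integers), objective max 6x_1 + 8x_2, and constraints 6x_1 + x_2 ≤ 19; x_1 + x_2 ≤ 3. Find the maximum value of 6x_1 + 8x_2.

24

(x_1,x_2)=(0,3): 6·0+1·3=3≤19, 1·0+1·3=3≤3, objective 24.
(x_1,x_2)=(1,2): 6·1+1·2=8≤19, 1·1+1·2=3≤3, objective 22.
(x_1,x_2)=(0,2): 6·0+1·2=2≤19, 1·0+1·2=2≤3, objective 16.
Maximum is 24 at (x_1,x_2)=(0,3).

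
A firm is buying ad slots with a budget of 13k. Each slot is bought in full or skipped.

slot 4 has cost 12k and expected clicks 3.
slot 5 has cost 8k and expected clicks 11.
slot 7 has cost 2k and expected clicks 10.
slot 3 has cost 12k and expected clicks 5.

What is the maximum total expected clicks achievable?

Allowing fractional choices, the relaxed optimum would be about 22.2, but ad slots are indivisible.
slot 5: cost 8 ≤ 13, expected clicks 11.
slot 5 + slot 7: cost 8 + 2 = 10 ≤ 13, expected clicks 11 + 10 = 21.
slot 7: cost 2 ≤ 13, expected clicks 10.
Best is slot 5 and slot 7 with total expected clicks 21.

21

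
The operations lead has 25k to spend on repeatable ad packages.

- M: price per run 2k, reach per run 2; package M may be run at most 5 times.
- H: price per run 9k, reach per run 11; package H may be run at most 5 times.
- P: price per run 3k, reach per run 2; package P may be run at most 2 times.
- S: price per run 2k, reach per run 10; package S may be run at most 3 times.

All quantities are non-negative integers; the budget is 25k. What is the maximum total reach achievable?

52

S has the best ratio (10/2); taking only S gives at most 3×10 = 30 (stopped by the supply cap of 3).
Mixing does better — 2×H and 3×S: price 24 ≤ 25, reach 2·11 + 3·10 = 52.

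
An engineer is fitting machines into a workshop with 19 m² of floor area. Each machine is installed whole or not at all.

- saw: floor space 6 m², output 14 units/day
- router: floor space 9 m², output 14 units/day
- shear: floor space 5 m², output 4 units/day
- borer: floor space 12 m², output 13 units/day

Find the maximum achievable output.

Allowing fractional choices, the relaxed optimum would be about 32.3, but machines are indivisible.
saw + router: floor space 6 + 9 = 15 ≤ 19, output 14 + 14 = 28.
saw + borer: floor space 6 + 12 = 18 ≤ 19, output 14 + 13 = 27.
Best is saw and router with total output 28.

28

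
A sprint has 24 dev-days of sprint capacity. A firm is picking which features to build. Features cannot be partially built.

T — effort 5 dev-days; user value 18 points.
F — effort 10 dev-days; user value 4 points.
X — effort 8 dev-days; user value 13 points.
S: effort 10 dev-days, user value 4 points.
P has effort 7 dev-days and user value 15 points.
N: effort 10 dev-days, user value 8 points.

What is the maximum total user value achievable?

Treat it as a binary knapsack problem.
Allowing fractional choices, the relaxed optimum would be about 49.2, but features are indivisible.
T + X + P: effort 5 + 8 + 7 = 20 ≤ 24, user value 18 + 13 + 15 = 46.
T + P + N: effort 5 + 7 + 10 = 22 ≤ 24, user value 18 + 15 + 8 = 41.
Best is T, X, and P with total user value 46.

46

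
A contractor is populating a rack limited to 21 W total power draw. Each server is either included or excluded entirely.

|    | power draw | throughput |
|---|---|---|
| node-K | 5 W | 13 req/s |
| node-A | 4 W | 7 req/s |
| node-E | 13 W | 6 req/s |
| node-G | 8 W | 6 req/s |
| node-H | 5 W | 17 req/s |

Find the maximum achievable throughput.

node-K + node-H: power draw 5 + 5 = 10 ≤ 21, throughput 13 + 17 = 30.
node-K + node-G + node-H: power draw 5 + 8 + 5 = 18 ≤ 21, throughput 13 + 6 + 17 = 36.
node-K + node-A + node-H: power draw 5 + 4 + 5 = 14 ≤ 21, throughput 13 + 7 + 17 = 37.
Best is node-K, node-A, and node-H with total throughput 37.

37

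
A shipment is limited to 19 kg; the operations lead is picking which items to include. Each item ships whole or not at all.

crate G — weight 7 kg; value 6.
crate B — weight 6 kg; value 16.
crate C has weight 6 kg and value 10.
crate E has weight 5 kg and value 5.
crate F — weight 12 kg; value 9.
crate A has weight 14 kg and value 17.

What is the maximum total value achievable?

crate G + crate B + crate E: weight 7 + 6 + 5 = 18 ≤ 19, value 6 + 16 + 5 = 27.
crate B + crate C + crate E: weight 6 + 6 + 5 = 17 ≤ 19, value 16 + 10 + 5 = 31.
crate G + crate B + crate C: weight 7 + 6 + 6 = 19 ≤ 19, value 6 + 16 + 10 = 32.
Best is crate G, crate B, and crate C with total value 32.

32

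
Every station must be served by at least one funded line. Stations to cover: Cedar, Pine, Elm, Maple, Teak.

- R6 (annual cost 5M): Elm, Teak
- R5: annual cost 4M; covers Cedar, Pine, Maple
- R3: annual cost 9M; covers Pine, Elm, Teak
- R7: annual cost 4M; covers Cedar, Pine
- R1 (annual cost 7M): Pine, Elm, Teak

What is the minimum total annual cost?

This is a weighted set-cover instance.
Choose R6 and R5: together they cover Cedar, Pine, Elm, Maple, Teak — every station.
Total annual cost: 5 + 4 = 9.

9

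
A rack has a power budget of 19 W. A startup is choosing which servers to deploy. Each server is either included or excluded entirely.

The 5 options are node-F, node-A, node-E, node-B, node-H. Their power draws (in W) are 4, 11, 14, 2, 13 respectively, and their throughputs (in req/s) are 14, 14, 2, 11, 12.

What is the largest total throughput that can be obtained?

39

Take node-F, node-A, and node-B: power draw 4 + 11 + 2 = 17 ≤ 19, throughput 14 + 14 + 11 = 39.
No other feasible combination does better.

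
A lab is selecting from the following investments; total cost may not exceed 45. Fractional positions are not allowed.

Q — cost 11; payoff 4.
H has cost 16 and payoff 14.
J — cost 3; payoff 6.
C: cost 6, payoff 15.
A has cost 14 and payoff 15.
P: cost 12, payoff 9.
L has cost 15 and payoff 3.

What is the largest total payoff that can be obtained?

50

Take H, J, C, and A: cost 16 + 3 + 6 + 14 = 39 ≤ 45, payoff 14 + 6 + 15 + 15 = 50.
No other feasible combination does better.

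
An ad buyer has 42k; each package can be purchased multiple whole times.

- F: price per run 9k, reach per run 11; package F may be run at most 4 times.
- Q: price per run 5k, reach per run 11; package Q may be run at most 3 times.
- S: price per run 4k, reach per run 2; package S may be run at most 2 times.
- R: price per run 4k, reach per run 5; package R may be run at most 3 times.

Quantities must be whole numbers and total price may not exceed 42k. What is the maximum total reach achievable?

66

Q has the best ratio (11/5); taking only Q gives at most 3×11 = 33 (stopped by the supply cap of 3).
Mixing does better — 3×F and 3×Q: price 42 ≤ 42, reach 3·11 + 3·11 = 66.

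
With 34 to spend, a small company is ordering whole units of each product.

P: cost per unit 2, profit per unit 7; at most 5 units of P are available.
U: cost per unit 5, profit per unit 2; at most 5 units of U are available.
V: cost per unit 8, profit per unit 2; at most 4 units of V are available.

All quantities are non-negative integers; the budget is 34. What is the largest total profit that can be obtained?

5×P and 4×U: cost 30 ≤ 34, profit 5·7 + 4·2 = 43.
5×P, 3×U, and 1×V: cost 33 ≤ 34, profit 5·7 + 3·2 + 1·2 = 43.
Best is 43.

43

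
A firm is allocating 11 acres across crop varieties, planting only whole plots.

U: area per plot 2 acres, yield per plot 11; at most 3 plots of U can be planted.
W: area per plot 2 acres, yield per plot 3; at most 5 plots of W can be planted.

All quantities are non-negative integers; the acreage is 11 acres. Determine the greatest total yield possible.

Take 3×U and 2×W: area 10 ≤ 11, yield 3·11 + 2·3 = 39.
U has the best ratio (11/2) and is taken to its limit of 3; remaining capacity is filled optimally with the others.

39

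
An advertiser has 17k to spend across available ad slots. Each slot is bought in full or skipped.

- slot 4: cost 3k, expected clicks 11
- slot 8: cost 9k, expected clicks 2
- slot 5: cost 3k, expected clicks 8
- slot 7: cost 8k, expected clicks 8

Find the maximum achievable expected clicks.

Allowing fractional choices, the relaxed optimum would be about 27.7, but ad slots are indivisible.
slot 4 + slot 8 + slot 5: cost 3 + 9 + 3 = 15 ≤ 17, expected clicks 11 + 2 + 8 = 21.
slot 4 + slot 5 + slot 7: cost 3 + 3 + 8 = 14 ≤ 17, expected clicks 11 + 8 + 8 = 27.
slot 4 + slot 5: cost 3 + 3 = 6 ≤ 17, expected clicks 11 + 8 = 19.
Best is slot 4, slot 5, and slot 7 with total expected clicks 27.

27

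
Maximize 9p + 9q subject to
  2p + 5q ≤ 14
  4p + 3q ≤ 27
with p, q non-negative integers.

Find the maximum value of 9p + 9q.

(p,q)=(6,0): 2·6+5·0=12≤14, 4·6+3·0=24≤27, objective 54.
(p,q)=(5,0): 2·5+5·0=10≤14, 4·5+3·0=20≤27, objective 45.
No feasible integer point exceeds 54.

54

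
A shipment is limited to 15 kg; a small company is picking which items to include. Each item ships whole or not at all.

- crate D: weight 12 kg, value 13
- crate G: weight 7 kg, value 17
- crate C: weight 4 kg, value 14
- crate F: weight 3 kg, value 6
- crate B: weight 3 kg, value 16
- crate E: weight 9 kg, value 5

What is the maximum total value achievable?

47

Take crate G, crate C, and crate B: weight 7 + 4 + 3 = 14 ≤ 15, value 17 + 14 + 16 = 47.
No other feasible combination does better.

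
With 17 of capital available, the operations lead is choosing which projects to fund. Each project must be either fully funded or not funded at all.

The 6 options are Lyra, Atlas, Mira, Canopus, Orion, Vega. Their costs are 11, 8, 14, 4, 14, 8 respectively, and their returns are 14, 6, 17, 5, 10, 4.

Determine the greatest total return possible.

19

Take Lyra and Canopus: cost 11 + 4 = 15 ≤ 17, return 14 + 5 = 19.
No other feasible combination does better.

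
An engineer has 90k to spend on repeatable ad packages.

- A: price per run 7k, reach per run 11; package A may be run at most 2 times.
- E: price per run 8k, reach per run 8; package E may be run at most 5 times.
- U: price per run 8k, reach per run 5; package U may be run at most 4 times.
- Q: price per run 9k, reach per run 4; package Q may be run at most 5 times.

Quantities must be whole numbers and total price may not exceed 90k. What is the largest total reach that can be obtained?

82

2×A, 5×E, and 4×U: price 86 ≤ 90, reach 2·11 + 5·8 + 4·5 = 82.
2×A, 5×E, 3×U, and 1×Q: price 87 ≤ 90, reach 2·11 + 5·8 + 3·5 + 1·4 = 81.
Best is 82.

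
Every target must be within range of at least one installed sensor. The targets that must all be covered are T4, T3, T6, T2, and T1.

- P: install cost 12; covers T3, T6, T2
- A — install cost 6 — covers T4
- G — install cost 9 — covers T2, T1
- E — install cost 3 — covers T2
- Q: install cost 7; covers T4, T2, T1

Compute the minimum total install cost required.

19

Choose P and Q: together they cover T4, T3, T6, T2, T1 — every target.
Total install cost: 12 + 7 = 19.
No cover costs less than 19.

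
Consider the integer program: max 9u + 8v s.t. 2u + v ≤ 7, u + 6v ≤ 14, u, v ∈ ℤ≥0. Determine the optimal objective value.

35

Relaxing integrality, the LP optimum is 38.18 at (u,v) = (2.55, 1.91), which is not an integer point.
(u,v)=(3,1): 2·3+1·1=7≤7, 1·3+6·1=9≤14, objective 35.
(u,v)=(2,2): 2·2+1·2=6≤7, 1·2+6·2=14≤14, objective 34.
(u,v)=(3,0): 2·3+1·0=6≤7, 1·3+6·0=3≤14, objective 27.
(u,v)=(2,1): 2·2+1·1=5≤7, 1·2+6·1=8≤14, objective 26.
Maximum is 35 at (u,v)=(3,1).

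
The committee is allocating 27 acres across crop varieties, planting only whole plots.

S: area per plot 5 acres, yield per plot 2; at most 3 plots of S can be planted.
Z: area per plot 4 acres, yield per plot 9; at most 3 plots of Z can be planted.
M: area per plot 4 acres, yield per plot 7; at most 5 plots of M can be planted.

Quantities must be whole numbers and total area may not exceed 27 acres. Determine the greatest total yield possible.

48

This is a bounded integer knapsack.
Take 3×Z and 3×M: area 24 ≤ 27, yield 3·9 + 3·7 = 48.
Z has the best ratio (9/4) and is taken to its limit of 3; remaining capacity is filled optimally with the others.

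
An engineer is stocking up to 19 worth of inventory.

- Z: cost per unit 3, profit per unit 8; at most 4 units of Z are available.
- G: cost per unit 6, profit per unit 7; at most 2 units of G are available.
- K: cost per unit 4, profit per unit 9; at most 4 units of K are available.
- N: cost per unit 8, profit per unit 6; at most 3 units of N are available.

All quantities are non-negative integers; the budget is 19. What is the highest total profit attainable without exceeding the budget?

44

2×Z and 3×K: cost 18 ≤ 19, profit 2·8 + 3·9 = 43.
1×Z and 4×K: cost 19 ≤ 19, profit 1·8 + 4·9 = 44.
Best is 44.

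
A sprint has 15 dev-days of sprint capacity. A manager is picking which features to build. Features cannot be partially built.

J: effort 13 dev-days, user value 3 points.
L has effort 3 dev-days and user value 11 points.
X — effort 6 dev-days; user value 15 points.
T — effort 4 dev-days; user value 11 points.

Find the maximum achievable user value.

37

Take L, X, and T: effort 3 + 6 + 4 = 13 ≤ 15, user value 11 + 15 + 11 = 37.
No other feasible combination does better.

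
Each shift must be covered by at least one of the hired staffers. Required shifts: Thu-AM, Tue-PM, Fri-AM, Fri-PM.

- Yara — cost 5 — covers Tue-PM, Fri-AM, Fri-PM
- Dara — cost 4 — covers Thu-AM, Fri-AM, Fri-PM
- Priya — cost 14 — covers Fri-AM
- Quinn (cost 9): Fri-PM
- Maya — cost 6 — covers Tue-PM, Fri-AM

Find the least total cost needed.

Choose Yara and Dara: together they cover Thu-AM, Tue-PM, Fri-AM, Fri-PM — every shift.
Total cost: 5 + 4 = 9.
No cover costs less than 9.

9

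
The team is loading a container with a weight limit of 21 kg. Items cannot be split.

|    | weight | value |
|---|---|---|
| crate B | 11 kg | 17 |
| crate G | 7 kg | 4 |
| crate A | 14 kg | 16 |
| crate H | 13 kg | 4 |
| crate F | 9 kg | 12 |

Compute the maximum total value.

crate B + crate G: weight 11 + 7 = 18 ≤ 21, value 17 + 4 = 21.
crate B + crate F: weight 11 + 9 = 20 ≤ 21, value 17 + 12 = 29.
crate G + crate A: weight 7 + 14 = 21 ≤ 21, value 4 + 16 = 20.
Best is crate B and crate F with total value 29.

29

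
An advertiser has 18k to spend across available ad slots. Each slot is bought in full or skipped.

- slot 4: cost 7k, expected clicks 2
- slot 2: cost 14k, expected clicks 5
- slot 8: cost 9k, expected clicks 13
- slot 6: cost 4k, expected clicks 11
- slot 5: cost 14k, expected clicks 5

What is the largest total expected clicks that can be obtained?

Take slot 8 and slot 6: cost 9 + 4 = 13 ≤ 18, expected clicks 13 + 11 = 24.
No other feasible combination does better.

24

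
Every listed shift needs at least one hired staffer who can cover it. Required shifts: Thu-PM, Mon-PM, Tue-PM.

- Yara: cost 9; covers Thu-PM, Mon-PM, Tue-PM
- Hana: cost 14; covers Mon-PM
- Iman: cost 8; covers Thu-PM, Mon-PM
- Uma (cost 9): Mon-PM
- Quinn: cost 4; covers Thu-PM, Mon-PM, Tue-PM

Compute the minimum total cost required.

4

Quinn alone covers Thu-PM, Mon-PM, Tue-PM — every shift.
Total cost: 4.
No cover costs less than 4.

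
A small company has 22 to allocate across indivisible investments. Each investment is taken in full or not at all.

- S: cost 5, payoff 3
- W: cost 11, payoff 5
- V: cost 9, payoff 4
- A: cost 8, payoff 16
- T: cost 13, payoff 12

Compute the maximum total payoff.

Allowing fractional choices, the relaxed optimum would be about 28.6, but investments are indivisible.
S + V + A: cost 5 + 9 + 8 = 22 ≤ 22, payoff 3 + 4 + 16 = 23.
A + T: cost 8 + 13 = 21 ≤ 22, payoff 16 + 12 = 28.
W + A: cost 11 + 8 = 19 ≤ 22, payoff 5 + 16 = 21.
Best is A and T with total payoff 28.

28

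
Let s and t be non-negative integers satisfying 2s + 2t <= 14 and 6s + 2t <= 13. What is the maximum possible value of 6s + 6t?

36

Relaxing integrality, the LP optimum is 39.00 at (s,t) = (0, 6.5), which is not an integer point.
(s,t)=(0,6): 2·0+2·6=12≤14, 6·0+2·6=12≤13, objective 36.
(s,t)=(0,5): 2·0+2·5=10≤14, 6·0+2·5=10≤13, objective 30.
Maximum is 36 at (s,t)=(0,6).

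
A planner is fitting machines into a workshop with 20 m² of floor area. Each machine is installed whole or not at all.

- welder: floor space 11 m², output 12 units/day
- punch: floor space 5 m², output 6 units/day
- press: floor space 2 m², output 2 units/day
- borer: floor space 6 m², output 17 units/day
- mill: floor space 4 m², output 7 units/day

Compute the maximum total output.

32

This is a 0-1 knapsack instance.
Allowing fractional choices, the relaxed optimum would be about 35.5, but machines are indivisible.
welder + press + borer: floor space 11 + 2 + 6 = 19 ≤ 20, output 12 + 2 + 17 = 31.
punch + press + borer + mill: floor space 5 + 2 + 6 + 4 = 17 ≤ 20, output 6 + 2 + 17 + 7 = 32.
punch + borer + mill: floor space 5 + 6 + 4 = 15 ≤ 20, output 6 + 17 + 7 = 30.
Best is punch, press, borer, and mill with total output 32.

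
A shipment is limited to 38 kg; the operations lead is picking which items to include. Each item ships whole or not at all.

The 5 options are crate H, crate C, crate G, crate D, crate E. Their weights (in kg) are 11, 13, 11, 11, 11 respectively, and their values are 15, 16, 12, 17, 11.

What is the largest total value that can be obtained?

crate H + crate C + crate D: weight 11 + 13 + 11 = 35 ≤ 38, value 15 + 16 + 17 = 48.
crate C + crate G + crate D: weight 13 + 11 + 11 = 35 ≤ 38, value 16 + 12 + 17 = 45.
Best is crate H, crate C, and crate D with total value 48.

48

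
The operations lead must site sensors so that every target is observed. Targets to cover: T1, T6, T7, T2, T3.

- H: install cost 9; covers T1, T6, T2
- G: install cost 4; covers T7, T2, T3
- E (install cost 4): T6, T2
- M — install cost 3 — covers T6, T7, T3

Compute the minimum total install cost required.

12

The greedy cost-per-new-target heuristic would pick M, G, and H for 16, but a cheaper cover exists.
Choose H and M: together they cover T1, T6, T7, T2, T3 — every target.
Total install cost: 9 + 3 = 12.
No cover costs less than 12.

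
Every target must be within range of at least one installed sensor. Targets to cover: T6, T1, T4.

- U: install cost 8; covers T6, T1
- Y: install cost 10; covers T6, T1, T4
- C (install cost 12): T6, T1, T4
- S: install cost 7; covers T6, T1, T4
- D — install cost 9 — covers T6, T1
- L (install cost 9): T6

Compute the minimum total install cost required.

7

S alone covers T6, T1, T4 — every target.
Total install cost: 7.
No cover costs less than 7.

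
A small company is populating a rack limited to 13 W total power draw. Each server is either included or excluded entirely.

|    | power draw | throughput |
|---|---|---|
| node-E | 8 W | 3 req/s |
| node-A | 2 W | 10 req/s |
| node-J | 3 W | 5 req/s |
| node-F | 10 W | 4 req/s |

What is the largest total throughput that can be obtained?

18

node-E + node-A + node-J: power draw 8 + 2 + 3 = 13 ≤ 13, throughput 3 + 10 + 5 = 18.
node-A + node-J: power draw 2 + 3 = 5 ≤ 13, throughput 10 + 5 = 15.
Best is node-E, node-A, and node-J with total throughput 18.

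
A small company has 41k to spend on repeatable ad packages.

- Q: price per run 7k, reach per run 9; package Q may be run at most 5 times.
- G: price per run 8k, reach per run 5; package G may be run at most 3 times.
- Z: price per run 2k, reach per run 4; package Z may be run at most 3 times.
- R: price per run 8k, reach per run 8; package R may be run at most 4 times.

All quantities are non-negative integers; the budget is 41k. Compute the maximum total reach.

57

5×Q and 3×Z: price 41 ≤ 41, reach 5·9 + 3·4 = 57.
5×Q and 2×Z: price 39 ≤ 41, reach 5·9 + 2·4 = 53.
Best is 57.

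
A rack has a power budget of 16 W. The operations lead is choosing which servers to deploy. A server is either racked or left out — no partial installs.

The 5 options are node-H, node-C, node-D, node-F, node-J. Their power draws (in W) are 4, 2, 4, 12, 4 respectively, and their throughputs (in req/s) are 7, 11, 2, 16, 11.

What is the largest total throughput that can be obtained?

Take node-H, node-C, node-D, and node-J: power draw 4 + 2 + 4 + 4 = 14 ≤ 16, throughput 7 + 11 + 2 + 11 = 31.
No other feasible combination does better.

31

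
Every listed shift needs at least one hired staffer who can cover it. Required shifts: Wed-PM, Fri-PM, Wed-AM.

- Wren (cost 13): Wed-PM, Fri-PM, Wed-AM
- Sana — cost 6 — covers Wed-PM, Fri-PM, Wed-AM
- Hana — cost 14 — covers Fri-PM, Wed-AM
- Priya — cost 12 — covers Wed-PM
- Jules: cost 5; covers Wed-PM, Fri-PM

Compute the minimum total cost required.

Sana alone covers Wed-PM, Fri-PM, Wed-AM — every shift.
Total cost: 6.
No cover costs less than 6.

6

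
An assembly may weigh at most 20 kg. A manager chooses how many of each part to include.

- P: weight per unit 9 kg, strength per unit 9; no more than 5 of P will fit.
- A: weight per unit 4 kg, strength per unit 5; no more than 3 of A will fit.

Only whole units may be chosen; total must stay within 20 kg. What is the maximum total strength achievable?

This is a bounded integer knapsack.
Take 1×P and 2×A: weight 17 ≤ 20, strength 1·9 + 2·5 = 19.
No other integer combination yields more.

19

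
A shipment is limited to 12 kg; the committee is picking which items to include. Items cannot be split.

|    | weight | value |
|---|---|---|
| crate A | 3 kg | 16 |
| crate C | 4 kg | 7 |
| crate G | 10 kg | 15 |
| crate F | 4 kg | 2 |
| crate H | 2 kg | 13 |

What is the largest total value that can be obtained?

36

This is a 0-1 knapsack instance.
crate A + crate H: weight 3 + 2 = 5 ≤ 12, value 16 + 13 = 29.
crate A + crate F + crate H: weight 3 + 4 + 2 = 9 ≤ 12, value 16 + 2 + 13 = 31.
crate A + crate C + crate H: weight 3 + 4 + 2 = 9 ≤ 12, value 16 + 7 + 13 = 36.
Best is crate A, crate C, and crate H with total value 36.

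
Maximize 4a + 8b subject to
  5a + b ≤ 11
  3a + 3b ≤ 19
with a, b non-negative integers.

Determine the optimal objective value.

48

(a,b)=(0,6): 5·0+1·6=6≤11, 3·0+3·6=18≤19, objective 48.
(a,b)=(1,5): 5·1+1·5=10≤11, 3·1+3·5=18≤19, objective 44.
(a,b)=(0,5): 5·0+1·5=5≤11, 3·0+3·5=15≤19, objective 40.
No feasible integer point exceeds 48.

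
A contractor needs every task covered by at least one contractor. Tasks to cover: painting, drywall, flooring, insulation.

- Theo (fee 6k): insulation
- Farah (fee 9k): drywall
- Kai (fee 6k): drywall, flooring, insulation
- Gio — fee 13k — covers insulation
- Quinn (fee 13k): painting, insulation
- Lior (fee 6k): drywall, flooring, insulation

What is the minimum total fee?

19

Choose Kai and Quinn: together they cover painting, drywall, flooring, insulation — every task.
Total fee: 6 + 13 = 19.
No cover costs less than 19.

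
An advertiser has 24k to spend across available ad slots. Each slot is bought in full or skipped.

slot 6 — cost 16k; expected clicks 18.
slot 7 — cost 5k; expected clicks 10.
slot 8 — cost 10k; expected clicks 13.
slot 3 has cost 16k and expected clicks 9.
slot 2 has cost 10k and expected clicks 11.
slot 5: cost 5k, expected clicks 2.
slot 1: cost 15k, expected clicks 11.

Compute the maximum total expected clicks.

Take slot 6 and slot 7: cost 16 + 5 = 21 ≤ 24, expected clicks 18 + 10 = 28.
No other feasible combination does better.

28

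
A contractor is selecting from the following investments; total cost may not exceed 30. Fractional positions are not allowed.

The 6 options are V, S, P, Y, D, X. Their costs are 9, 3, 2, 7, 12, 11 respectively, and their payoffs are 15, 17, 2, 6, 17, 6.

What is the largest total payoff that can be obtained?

Allowing fractional choices, the relaxed optimum would be about 54.4, but investments are indivisible.
V + S + D: cost 9 + 3 + 12 = 24 ≤ 30, payoff 15 + 17 + 17 = 49.
V + S + Y + X: cost 9 + 3 + 7 + 11 = 30 ≤ 30, payoff 15 + 17 + 6 + 6 = 44.
V + S + P + D: cost 9 + 3 + 2 + 12 = 26 ≤ 30, payoff 15 + 17 + 2 + 17 = 51.
Best is V, S, P, and D with total payoff 51.

51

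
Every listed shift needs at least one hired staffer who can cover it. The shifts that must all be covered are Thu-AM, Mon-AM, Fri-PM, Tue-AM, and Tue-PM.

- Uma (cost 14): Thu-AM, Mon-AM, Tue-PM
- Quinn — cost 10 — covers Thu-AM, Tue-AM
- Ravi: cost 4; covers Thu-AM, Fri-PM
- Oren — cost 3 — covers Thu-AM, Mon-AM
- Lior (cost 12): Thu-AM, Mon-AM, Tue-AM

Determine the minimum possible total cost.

Choose Uma, Quinn, and Ravi: together they cover Thu-AM, Mon-AM, Fri-PM, Tue-AM, Tue-PM — every shift.
Total cost: 14 + 10 + 4 = 28.

28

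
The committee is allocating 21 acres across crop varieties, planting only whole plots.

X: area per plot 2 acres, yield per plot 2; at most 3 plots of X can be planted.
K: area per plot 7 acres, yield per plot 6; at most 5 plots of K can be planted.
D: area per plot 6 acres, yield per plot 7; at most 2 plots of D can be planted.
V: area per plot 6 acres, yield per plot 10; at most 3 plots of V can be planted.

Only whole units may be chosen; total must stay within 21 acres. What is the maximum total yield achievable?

32

V has the best ratio (10/6); taking only V gives at most 3×10 = 30 (stopped by the area limit).
Mixing does better — 1×X and 3×V: area 20 ≤ 21, yield 1·2 + 3·10 = 32.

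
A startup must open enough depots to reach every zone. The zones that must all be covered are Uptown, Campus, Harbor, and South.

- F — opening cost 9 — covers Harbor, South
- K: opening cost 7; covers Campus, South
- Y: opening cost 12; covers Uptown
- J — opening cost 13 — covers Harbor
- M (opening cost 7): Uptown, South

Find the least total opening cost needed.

23

Choose F, K, and M: together they cover Uptown, Campus, Harbor, South — every zone.
Total opening cost: 9 + 7 + 7 = 23.
No cover costs less than 23.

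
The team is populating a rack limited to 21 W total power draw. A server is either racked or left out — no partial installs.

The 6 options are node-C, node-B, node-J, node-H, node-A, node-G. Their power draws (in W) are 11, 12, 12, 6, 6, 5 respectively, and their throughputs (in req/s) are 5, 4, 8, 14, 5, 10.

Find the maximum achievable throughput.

node-H + node-G: power draw 6 + 5 = 11 ≤ 21, throughput 14 + 10 = 24.
node-J + node-H: power draw 12 + 6 = 18 ≤ 21, throughput 8 + 14 = 22.
node-H + node-A + node-G: power draw 6 + 6 + 5 = 17 ≤ 21, throughput 14 + 5 + 10 = 29.
Best is node-H, node-A, and node-G with total throughput 29.

29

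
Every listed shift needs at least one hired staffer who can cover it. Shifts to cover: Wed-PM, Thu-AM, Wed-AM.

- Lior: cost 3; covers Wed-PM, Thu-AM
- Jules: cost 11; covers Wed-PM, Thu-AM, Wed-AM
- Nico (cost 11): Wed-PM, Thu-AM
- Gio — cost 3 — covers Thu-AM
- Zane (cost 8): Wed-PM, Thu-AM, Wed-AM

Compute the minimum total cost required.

8

Zane alone covers Wed-PM, Thu-AM, Wed-AM — every shift.
Total cost: 8.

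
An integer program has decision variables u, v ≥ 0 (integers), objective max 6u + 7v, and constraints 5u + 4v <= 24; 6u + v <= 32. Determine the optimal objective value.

(u,v)=(0,6) is feasible, giving 42.
(u,v)=(0,5) is feasible, giving 35.
No feasible integer point exceeds 42.

42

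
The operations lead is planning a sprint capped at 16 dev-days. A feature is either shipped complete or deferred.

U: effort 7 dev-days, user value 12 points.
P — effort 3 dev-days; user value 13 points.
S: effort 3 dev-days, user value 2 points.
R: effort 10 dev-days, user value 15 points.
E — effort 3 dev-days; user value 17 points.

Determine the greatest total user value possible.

U + P + E: effort 7 + 3 + 3 = 13 ≤ 16, user value 12 + 13 + 17 = 42.
U + P + S + E: effort 7 + 3 + 3 + 3 = 16 ≤ 16, user value 12 + 13 + 2 + 17 = 44.
P + R + E: effort 3 + 10 + 3 = 16 ≤ 16, user value 13 + 15 + 17 = 45.
Best is P, R, and E with total user value 45.

45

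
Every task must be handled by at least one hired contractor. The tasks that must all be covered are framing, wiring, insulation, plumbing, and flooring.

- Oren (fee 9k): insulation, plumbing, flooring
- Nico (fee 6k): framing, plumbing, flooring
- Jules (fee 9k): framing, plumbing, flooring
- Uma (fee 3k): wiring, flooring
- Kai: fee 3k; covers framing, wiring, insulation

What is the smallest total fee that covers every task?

Choose Nico and Kai: together they cover framing, wiring, insulation, plumbing, flooring — every task.
Total fee: 6 + 3 = 9.
No cover costs less than 9.

9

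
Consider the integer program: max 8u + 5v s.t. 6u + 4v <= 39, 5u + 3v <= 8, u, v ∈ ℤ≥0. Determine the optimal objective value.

The continuous relaxation peaks at (0, 2.67) with value 13.33; rounding to a feasible lattice point costs some objective.
(u,v)=(1,1): 6·1+4·1=10≤39, 5·1+3·1=8≤8, objective 13.
(u,v)=(0,2): 6·0+4·2=8≤39, 5·0+3·2=6≤8, objective 10.
(u,v)=(1,0): 6·1+4·0=6≤39, 5·1+3·0=5≤8, objective 8.
The best lattice point is (1,1), giving 13.

13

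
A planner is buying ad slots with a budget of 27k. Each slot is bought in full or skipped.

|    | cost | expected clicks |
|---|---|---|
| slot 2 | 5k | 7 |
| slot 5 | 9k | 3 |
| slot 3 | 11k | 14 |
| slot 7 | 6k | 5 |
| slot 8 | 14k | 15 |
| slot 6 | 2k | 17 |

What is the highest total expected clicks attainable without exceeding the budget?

46

Treat it as a binary knapsack problem.
Allowing fractional choices, the relaxed optimum would be about 47.6, but ad slots are indivisible.
slot 2 + slot 3 + slot 7 + slot 6: cost 5 + 11 + 6 + 2 = 24 ≤ 27, expected clicks 7 + 14 + 5 + 17 = 43.
slot 2 + slot 7 + slot 8 + slot 6: cost 5 + 6 + 14 + 2 = 27 ≤ 27, expected clicks 7 + 5 + 15 + 17 = 44.
slot 3 + slot 8 + slot 6: cost 11 + 14 + 2 = 27 ≤ 27, expected clicks 14 + 15 + 17 = 46.
Best is slot 3, slot 8, and slot 6 with total expected clicks 46.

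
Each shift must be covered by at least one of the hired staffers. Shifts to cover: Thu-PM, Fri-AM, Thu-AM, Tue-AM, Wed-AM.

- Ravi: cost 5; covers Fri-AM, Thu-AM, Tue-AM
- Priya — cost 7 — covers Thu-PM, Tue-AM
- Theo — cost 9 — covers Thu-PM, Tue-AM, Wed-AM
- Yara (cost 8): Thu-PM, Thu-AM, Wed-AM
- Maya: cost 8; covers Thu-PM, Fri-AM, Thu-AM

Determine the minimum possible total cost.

13

Choose Ravi and Yara: together they cover Thu-PM, Fri-AM, Thu-AM, Tue-AM, Wed-AM — every shift.
Total cost: 5 + 8 = 13.
No cover costs less than 13.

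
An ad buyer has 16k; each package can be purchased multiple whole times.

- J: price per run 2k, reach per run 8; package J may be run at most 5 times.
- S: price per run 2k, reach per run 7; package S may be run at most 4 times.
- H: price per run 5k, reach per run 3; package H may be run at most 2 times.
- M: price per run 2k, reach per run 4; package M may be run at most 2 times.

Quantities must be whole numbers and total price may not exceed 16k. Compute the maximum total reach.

This is a bounded integer knapsack.
Take 5×J and 3×S: price 16 ≤ 16, reach 5·8 + 3·7 = 61.
J has the best ratio (8/2) and is taken to its limit of 5; remaining capacity is filled optimally with the others.

61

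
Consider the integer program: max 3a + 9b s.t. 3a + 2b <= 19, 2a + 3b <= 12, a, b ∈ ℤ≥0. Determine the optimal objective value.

(a,b)=(0,4) is feasible, giving 36.
(a,b)=(1,3) is feasible, giving 30.
(a,b)=(0,3) is feasible, giving 27.
No feasible integer point exceeds 36.

36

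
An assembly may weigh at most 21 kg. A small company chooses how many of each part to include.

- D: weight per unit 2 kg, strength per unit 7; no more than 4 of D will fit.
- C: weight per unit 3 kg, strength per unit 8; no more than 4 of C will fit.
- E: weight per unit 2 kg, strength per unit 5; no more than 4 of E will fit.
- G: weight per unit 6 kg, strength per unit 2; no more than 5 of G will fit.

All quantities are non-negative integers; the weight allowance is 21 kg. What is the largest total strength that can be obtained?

62

Take 4×D, 3×C, and 2×E: weight 21 ≤ 21, strength 4·7 + 3·8 + 2·5 = 62.
D has the best ratio (7/2) and is taken to its limit of 4; remaining capacity is filled optimally with the others.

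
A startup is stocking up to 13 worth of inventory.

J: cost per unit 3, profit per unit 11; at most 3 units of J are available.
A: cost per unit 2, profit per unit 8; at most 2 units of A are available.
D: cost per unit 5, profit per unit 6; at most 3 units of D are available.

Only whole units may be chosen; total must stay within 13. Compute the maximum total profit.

49

A has the best ratio (8/2); taking only A gives at most 2×8 = 16 (stopped by the supply cap of 2).
Mixing does better — 3×J and 2×A: cost 13 ≤ 13, profit 3·11 + 2·8 = 49.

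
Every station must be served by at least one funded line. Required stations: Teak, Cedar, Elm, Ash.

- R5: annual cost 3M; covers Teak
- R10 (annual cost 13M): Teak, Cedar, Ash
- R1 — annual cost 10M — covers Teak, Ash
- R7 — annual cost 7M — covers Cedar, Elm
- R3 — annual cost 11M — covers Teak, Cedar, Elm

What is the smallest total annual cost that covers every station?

17

The greedy cost-per-new-station heuristic would pick R5, R7, and R1 for 20, but a cheaper cover exists.
Choose R1 and R7: together they cover Teak, Cedar, Elm, Ash — every station.
Total annual cost: 10 + 7 = 17.
No cover costs less than 17.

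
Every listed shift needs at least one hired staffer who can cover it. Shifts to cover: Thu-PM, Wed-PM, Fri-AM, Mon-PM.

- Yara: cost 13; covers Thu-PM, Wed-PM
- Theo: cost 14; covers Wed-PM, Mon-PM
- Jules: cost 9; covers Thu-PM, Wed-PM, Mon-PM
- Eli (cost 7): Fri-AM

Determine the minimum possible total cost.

Choose Jules and Eli: together they cover Thu-PM, Wed-PM, Fri-AM, Mon-PM — every shift.
Total cost: 9 + 7 = 16.
No cover costs less than 16.

16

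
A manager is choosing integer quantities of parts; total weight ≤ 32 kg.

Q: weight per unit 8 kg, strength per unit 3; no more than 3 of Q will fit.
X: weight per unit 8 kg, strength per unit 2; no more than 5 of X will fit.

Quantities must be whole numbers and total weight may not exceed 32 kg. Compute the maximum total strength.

Q has the best ratio (3/8); taking only Q gives at most 3×3 = 9 (stopped by the supply cap of 3).
Mixing does better — 3×Q and 1×X: weight 32 ≤ 32, strength 3·3 + 1·2 = 11.

11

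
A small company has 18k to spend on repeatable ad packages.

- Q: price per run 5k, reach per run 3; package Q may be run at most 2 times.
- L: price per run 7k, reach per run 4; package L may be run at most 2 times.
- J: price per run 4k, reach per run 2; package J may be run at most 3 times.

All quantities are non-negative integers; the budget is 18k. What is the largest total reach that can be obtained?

10

Q has the best ratio (3/5); taking only Q gives at most 2×3 = 6 (stopped by the supply cap of 2).
Mixing does better — 2×L and 1×J: price 18 ≤ 18, reach 2·4 + 1·2 = 10.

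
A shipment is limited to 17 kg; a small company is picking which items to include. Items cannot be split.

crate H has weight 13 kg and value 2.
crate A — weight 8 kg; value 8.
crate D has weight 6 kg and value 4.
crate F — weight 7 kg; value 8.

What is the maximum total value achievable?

Allowing fractional choices, the relaxed optimum would be about 17.3, but items are indivisible.
crate A + crate F: weight 8 + 7 = 15 ≤ 17, value 8 + 8 = 16.
crate D + crate F: weight 6 + 7 = 13 ≤ 17, value 4 + 8 = 12.
Best is crate A and crate F with total value 16.

16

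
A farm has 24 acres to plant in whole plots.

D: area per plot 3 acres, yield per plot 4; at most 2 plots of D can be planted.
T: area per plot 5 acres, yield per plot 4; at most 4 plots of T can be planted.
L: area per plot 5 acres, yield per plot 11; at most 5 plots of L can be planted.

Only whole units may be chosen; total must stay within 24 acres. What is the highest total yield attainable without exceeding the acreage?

L has the best ratio (11/5); taking only L gives at most 4×11 = 44 (stopped by the area limit).
Mixing does better — 1×D and 4×L: area 23 ≤ 24, yield 1·4 + 4·11 = 48.

48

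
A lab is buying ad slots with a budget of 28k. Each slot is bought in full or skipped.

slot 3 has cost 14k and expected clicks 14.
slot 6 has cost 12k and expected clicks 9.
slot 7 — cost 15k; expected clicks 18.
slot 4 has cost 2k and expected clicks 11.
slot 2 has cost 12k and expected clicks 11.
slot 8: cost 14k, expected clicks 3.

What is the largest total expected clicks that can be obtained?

slot 6 + slot 4 + slot 2: cost 12 + 2 + 12 = 26 ≤ 28, expected clicks 9 + 11 + 11 = 31.
slot 3 + slot 6 + slot 4: cost 14 + 12 + 2 = 28 ≤ 28, expected clicks 14 + 9 + 11 = 34.
slot 3 + slot 4 + slot 2: cost 14 + 2 + 12 = 28 ≤ 28, expected clicks 14 + 11 + 11 = 36.
Best is slot 3, slot 4, and slot 2 with total expected clicks 36.

36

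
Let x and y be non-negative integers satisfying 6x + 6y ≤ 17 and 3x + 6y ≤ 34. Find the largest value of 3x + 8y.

Relaxing integrality, the LP optimum is 22.67 at (x,y) = (0, 2.83), which is not an integer point.
(x,y)=(0,2) is feasible, giving 16.
(x,y)=(1,1) is feasible, giving 11.
(x,y)=(0,1) is feasible, giving 8.
No feasible integer point exceeds 16.

16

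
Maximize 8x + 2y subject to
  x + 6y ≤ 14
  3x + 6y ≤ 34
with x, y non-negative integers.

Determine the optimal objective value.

(x,y)=(11,0): 1·11+6·0=11≤14, 3·11+6·0=33≤34, objective 88.
(x,y)=(10,0): 1·10+6·0=10≤14, 3·10+6·0=30≤34, objective 80.
No feasible integer point exceeds 88.

88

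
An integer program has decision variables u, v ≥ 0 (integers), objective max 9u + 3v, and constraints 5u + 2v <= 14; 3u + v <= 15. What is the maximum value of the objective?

24

(u,v)=(2,2): 5·2+2·2=14≤14, 3·2+1·2=8≤15, objective 24.
(u,v)=(2,1): 5·2+2·1=12≤14, 3·2+1·1=7≤15, objective 21.
(u,v)=(2,0): 5·2+2·0=10≤14, 3·2+1·0=6≤15, objective 18.
Maximum is 24 at (u,v)=(2,2).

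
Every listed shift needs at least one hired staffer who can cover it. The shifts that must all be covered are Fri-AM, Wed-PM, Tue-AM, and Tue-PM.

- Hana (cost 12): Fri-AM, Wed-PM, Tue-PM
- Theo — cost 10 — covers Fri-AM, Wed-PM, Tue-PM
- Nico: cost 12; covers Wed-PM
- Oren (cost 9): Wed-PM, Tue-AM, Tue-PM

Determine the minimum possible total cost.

19

Choose Theo and Oren: together they cover Fri-AM, Wed-PM, Tue-AM, Tue-PM — every shift.
Total cost: 10 + 9 = 19.
No cover costs less than 19.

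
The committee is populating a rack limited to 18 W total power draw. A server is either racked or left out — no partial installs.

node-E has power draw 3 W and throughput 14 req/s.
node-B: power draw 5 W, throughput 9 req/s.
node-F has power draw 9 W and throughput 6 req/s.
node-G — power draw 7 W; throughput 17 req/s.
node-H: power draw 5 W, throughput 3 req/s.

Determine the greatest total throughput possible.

40

Allowing fractional choices, the relaxed optimum would be about 42.0, but servers are indivisible.
node-E + node-G + node-H: power draw 3 + 7 + 5 = 15 ≤ 18, throughput 14 + 17 + 3 = 34.
node-E + node-G: power draw 3 + 7 = 10 ≤ 18, throughput 14 + 17 = 31.
node-E + node-B + node-G: power draw 3 + 5 + 7 = 15 ≤ 18, throughput 14 + 9 + 17 = 40.
Best is node-E, node-B, and node-G with total throughput 40.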